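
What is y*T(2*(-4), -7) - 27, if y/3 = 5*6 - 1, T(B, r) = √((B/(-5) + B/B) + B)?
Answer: -27 + 261*I*√15/5 ≈ -27.0 + 202.17*I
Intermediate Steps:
T(B, r) = √(1 + 4*B/5) (T(B, r) = √((B*(-⅕) + 1) + B) = √((-B/5 + 1) + B) = √((1 - B/5) + B) = √(1 + 4*B/5))
y = 87 (y = 3*(5*6 - 1) = 3*(30 - 1) = 3*29 = 87)
y*T(2*(-4), -7) - 27 = 87*(√(25 + 20*(2*(-4)))/5) - 27 = 87*(√(25 + 20*(-8))/5) - 27 = 87*(√(25 - 160)/5) - 27 = 87*(√(-135)/5) - 27 = 87*((3*I*√15)/5) - 27 = 87*(3*I*√15/5) - 27 = 261*I*√15/5 - 27 = -27 + 261*I*√15/5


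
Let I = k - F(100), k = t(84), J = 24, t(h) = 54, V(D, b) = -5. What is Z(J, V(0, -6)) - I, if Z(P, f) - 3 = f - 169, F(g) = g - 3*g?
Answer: -425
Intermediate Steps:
F(g) = -2*g
k = 54
Z(P, f) = -166 + f (Z(P, f) = 3 + (f - 169) = 3 + (-169 + f) = -166 + f)
I = 254 (I = 54 - (-2)*100 = 54 - 1*(-200) = 54 + 200 = 254)
Z(J, V(0, -6)) - I = (-166 - 5) - 1*254 = -171 - 254 = -425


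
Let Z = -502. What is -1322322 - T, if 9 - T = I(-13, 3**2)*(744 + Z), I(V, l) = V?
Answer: -1325477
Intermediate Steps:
T = 3155 (T = 9 - (-13)*(744 - 502) = 9 - (-13)*242 = 9 - 1*(-3146) = 9 + 3146 = 3155)
-1322322 - T = -1322322 - 1*3155 = -1322322 - 3155 = -1325477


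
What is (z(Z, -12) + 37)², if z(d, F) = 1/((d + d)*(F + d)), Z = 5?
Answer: 6702921/4900 ≈ 1367.9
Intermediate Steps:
z(d, F) = 1/(2*d*(F + d)) (z(d, F) = 1/((2*d)*(F + d)) = 1/(2*d*(F + d)))
(z(Z, -12) + 37)² = ((½)/(5*(-12 + 5)) + 37)² = ((½)*(⅕)/(-7) + 37)² = ((½)*(⅕)*(-⅐) + 37)² = (-1/70 + 37)² = (2589/70)² = 6702921/4900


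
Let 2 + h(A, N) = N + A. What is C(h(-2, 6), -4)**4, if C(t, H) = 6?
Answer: 1296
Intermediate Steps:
h(A, N) = -2 + A + N (h(A, N) = -2 + (N + A) = -2 + (A + N) = -2 + A + N)
C(h(-2, 6), -4)**4 = 6**4 = 1296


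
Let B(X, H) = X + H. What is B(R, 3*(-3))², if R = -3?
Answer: 144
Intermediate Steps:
B(X, H) = H + X
B(R, 3*(-3))² = (3*(-3) - 3)² = (-9 - 3)² = (-12)² = 144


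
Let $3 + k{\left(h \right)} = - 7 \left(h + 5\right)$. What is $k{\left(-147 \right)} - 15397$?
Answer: $-14406$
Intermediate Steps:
$k{\left(h \right)} = -38 - 7 h$ ($k{\left(h \right)} = -3 - 7 \left(h + 5\right) = -3 - 7 \left(5 + h\right) = -3 - \left(35 + 7 h\right) = -38 - 7 h$)
$k{\left(-147 \right)} - 15397 = \left(-38 - -1029\right) - 15397 = \left(-38 + 1029\right) - 15397 = 991 - 15397 = -14406$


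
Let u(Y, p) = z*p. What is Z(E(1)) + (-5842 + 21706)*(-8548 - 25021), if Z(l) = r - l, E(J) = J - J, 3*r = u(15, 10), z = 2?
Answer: -1597615828/3 ≈ -5.3254e+8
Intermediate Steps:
u(Y, p) = 2*p
r = 20/3 (r = (2*10)/3 = (⅓)*20 = 20/3 ≈ 6.6667)
E(J) = 0
Z(l) = 20/3 - l
Z(E(1)) + (-5842 + 21706)*(-8548 - 25021) = (20/3 - 1*0) + (-5842 + 21706)*(-8548 - 25021) = (20/3 + 0) + 15864*(-33569) = 20/3 - 532538616 = -1597615828/3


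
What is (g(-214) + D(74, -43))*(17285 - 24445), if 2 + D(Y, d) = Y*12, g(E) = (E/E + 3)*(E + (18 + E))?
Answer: 5398640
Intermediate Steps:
g(E) = 72 + 8*E (g(E) = (1 + 3)*(18 + 2*E) = 4*(18 + 2*E) = 72 + 8*E)
D(Y, d) = -2 + 12*Y (D(Y, d) = -2 + Y*12 = -2 + 12*Y)
(g(-214) + D(74, -43))*(17285 - 24445) = ((72 + 8*(-214)) + (-2 + 12*74))*(17285 - 24445) = ((72 - 1712) + (-2 + 888))*(-7160) = (-1640 + 886)*(-7160) = -754*(-7160) = 5398640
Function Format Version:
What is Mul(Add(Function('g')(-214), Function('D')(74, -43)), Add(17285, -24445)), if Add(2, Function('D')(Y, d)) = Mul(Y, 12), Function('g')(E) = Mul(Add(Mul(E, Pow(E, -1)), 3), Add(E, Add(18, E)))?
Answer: 5398640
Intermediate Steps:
Function('g')(E) = Add(72, Mul(8, E)) (Function('g')(E) = Mul(Add(1, 3), Add(18, Mul(2, E))) = Mul(4, Add(18, Mul(2, E))) = Add(72, Mul(8, E)))
Function('D')(Y, d) = Add(-2, Mul(12, Y)) (Function('D')(Y, d) = Add(-2, Mul(Y, 12)) = Add(-2, Mul(12, Y)))
Mul(Add(Function('g')(-214), Function('D')(74, -43)), Add(17285, -24445)) = Mul(Add(Add(72, Mul(8, -214)), Add(-2, Mul(12, 74))), Add(17285, -24445)) = Mul(Add(Add(72, -1712), Add(-2, 888)), -7160) = Mul(Add(-1640, 886), -7160) = Mul(-754, -7160) = 5398640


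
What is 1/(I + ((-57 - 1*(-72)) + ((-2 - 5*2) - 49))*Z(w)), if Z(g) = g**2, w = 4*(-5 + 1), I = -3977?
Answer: -1/15753 ≈ -6.3480e-5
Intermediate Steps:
w = -16 (w = 4*(-4) = -16)
1/(I + ((-57 - 1*(-72)) + ((-2 - 5*2) - 49))*Z(w)) = 1/(-3977 + ((-57 - 1*(-72)) + ((-2 - 5*2) - 49))*(-16)**2) = 1/(-3977 + ((-57 + 72) + ((-2 - 10) - 49))*256) = 1/(-3977 + (15 + (-12 - 49))*256) = 1/(-3977 + (15 - 61)*256) = 1/(-3977 - 46*256) = 1/(-3977 - 11776) = 1/(-15753) = -1/15753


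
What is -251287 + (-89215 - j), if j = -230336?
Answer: -110166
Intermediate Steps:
-251287 + (-89215 - j) = -251287 + (-89215 - 1*(-230336)) = -251287 + (-89215 + 230336) = -251287 + 141121 = -110166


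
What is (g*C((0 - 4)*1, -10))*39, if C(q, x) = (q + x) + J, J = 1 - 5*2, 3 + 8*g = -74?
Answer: 69069/8 ≈ 8633.6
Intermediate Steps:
g = -77/8 (g = -3/8 + (⅛)*(-74) = -3/8 - 37/4 = -77/8 ≈ -9.6250)
J = -9 (J = 1 - 10 = -9)
C(q, x) = -9 + q + x (C(q, x) = (q + x) - 9 = -9 + q + x)
(g*C((0 - 4)*1, -10))*39 = -77*(-9 + (0 - 4)*1 - 10)/8*39 = -77*(-9 - 4*1 - 10)/8*39 = -77*(-9 - 4 - 10)/8*39 = -77/8*(-23)*39 = (1771/8)*39 = 69069/8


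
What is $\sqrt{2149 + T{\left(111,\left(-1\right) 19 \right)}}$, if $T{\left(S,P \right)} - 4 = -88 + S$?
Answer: $8 \sqrt{34} \approx 46.648$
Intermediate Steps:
$T{\left(S,P \right)} = -84 + S$ ($T{\left(S,P \right)} = 4 + \left(-88 + S\right) = -84 + S$)
$\sqrt{2149 + T{\left(111,\left(-1\right) 19 \right)}} = \sqrt{2149 + \left(-84 + 111\right)} = \sqrt{2149 + 27} = \sqrt{2176} = 8 \sqrt{34}$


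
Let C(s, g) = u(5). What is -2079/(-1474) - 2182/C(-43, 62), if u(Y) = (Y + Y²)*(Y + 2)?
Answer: -126349/14070 ≈ -8.9800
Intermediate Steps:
u(Y) = (2 + Y)*(Y + Y²) (u(Y) = (Y + Y²)*(2 + Y) = (2 + Y)*(Y + Y²))
C(s, g) = 210 (C(s, g) = 5*(2 + 5² + 3*5) = 5*(2 + 25 + 15) = 5*42 = 210)
-2079/(-1474) - 2182/C(-43, 62) = -2079/(-1474) - 2182/210 = -2079*(-1/1474) - 2182*1/210 = 189/134 - 1091/105 = -126349/14070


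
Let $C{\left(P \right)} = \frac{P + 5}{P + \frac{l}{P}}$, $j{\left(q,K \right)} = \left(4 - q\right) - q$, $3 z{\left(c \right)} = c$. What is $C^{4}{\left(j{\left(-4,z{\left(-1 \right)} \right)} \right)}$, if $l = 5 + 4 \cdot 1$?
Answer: $\frac{256}{81} \approx 3.1605$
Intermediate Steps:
$z{\left(c \right)} = \frac{c}{3}$
$l = 9$ ($l = 5 + 4 = 9$)
$j{\left(q,K \right)} = 4 - 2 q$
$C{\left(P \right)} = \frac{5 + P}{P + \frac{9}{P}}$ ($C{\left(P \right)} = \frac{P + 5}{P + \frac{9}{P}} = \frac{5 + P}{P + \frac{9}{P}}$)
$C^{4}{\left(j{\left(-4,z{\left(-1 \right)} \right)} \right)} = \left(\frac{\left(4 - -8\right) \left(5 + \left(4 - -8\right)\right)}{9 + \left(4 - -8\right)^{2}}\right)^{4} = \left(\frac{\left(4 + 8\right) \left(5 + \left(4 + 8\right)\right)}{9 + \left(4 + 8\right)^{2}}\right)^{4} = \left(\frac{12 \left(5 + 12\right)}{9 + 12^{2}}\right)^{4} = \left(12 \frac{1}{9 + 144} \cdot 17\right)^{4} = \left(12 \cdot \frac{1}{153} \cdot 17\right)^{4} = \left(\frac{4}{3}\right)^{4} = \frac{256}{81}$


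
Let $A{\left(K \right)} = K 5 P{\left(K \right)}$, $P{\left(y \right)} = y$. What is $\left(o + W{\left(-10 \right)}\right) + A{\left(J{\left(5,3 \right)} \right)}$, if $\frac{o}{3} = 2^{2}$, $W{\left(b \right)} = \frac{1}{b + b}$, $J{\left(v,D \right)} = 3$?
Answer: $\frac{1139}{20} \approx 56.95$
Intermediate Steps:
$W{\left(b \right)} = \frac{1}{2 b}$
$o = 12$ ($o = 3 \cdot 2^{2} = 3 \cdot 4 = 12$)
$A{\left(K \right)} = 5 K^{2}$ ($A{\left(K \right)} = K 5 K = 5 K K = 5 K^{2}$)
$\left(o + W{\left(-10 \right)}\right) + A{\left(J{\left(5,3 \right)} \right)} = \left(12 + \frac{1}{2 \left(-10\right)}\right) + 5 \cdot 3^{2} = \left(12 + \frac{1}{2} \left(- \frac{1}{10}\right)\right) + 5 \cdot 9 = \left(12 - \frac{1}{20}\right) + 45 = \frac{239}{20} + 45 = \frac{1139}{20}$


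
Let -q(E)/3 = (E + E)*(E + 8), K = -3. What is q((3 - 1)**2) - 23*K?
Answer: -219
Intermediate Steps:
q(E) = -6*E*(8 + E) (q(E) = -3*(E + E)*(E + 8) = -3*2*E*(8 + E) = -6*E*(8 + E))
q((3 - 1)**2) - 23*K = -6*(3 - 1)**2*(8 + (3 - 1)**2) - 23*(-3) = -6*2**2*(8 + 2**2) + 69 = -6*4*(8 + 4) + 69 = -6*4*12 + 69 = -288 + 69 = -219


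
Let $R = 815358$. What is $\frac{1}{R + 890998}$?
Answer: $\frac{1}{1706356} \approx 5.8604 \cdot 10^{-7}$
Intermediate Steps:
$\frac{1}{R + 890998} = \frac{1}{815358 + 890998} = \frac{1}{1706356}$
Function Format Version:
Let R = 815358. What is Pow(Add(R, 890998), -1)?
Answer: Rational(1, 1706356) ≈ 5.8604e-7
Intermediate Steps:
Pow(Add(R, 890998), -1) = Pow(Add(815358, 890998), -1) = Pow(1706356, -1) = Rational(1, 1706356)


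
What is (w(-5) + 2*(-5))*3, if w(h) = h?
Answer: -45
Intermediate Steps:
(w(-5) + 2*(-5))*3 = (-5 + 2*(-5))*3 = (-5 - 10)*3 = -15*3 = -45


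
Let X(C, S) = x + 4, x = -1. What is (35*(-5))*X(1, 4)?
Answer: -525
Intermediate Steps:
X(C, S) = 3 (X(C, S) = -1 + 4 = 3)
(35*(-5))*X(1, 4) = (35*(-5))*3 = -175*3 = -525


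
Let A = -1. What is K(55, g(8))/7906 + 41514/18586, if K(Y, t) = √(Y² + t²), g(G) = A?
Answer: 20757/9293 + √3026/7906 ≈ 2.2406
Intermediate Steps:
g(G) = -1
K(55, g(8))/7906 + 41514/18586 = √(55² + (-1)²)/7906 + 41514/18586 = √(3025 + 1)*(1/7906) + 41514*(1/18586) = √3026*(1/7906) + 20757/9293 = √3026/7906 + 20757/9293 = 20757/9293 + √3026/7906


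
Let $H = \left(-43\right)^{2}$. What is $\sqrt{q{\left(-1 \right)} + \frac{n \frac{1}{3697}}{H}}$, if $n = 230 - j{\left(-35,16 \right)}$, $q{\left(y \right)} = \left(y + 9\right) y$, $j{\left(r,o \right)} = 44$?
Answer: $\frac{i \sqrt{202173543086}}{158971} \approx 2.8284 i$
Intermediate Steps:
$q{\left(y \right)} = y \left(9 + y\right)$ ($q{\left(y \right)} = \left(9 + y\right) y = y \left(9 + y\right)$)
$n = 186$ ($n = 230 - 44 = 186$)
$H = 1849$
$\sqrt{q{\left(-1 \right)} + \frac{n \frac{1}{3697}}{H}} = \sqrt{- (9 - 1) + \frac{186 \cdot \frac{1}{3697}}{1849}} = \sqrt{\left(-1\right) 8 + 186 \cdot \frac{1}{3697} \cdot \frac{1}{1849}} = \sqrt{-8 + \frac{186}{3697} \cdot \frac{1}{1849}} = \sqrt{-8 + \frac{186}{6835753}} = \sqrt{- \frac{54685838}{6835753}} = \frac{i \sqrt{202173543086}}{158971}$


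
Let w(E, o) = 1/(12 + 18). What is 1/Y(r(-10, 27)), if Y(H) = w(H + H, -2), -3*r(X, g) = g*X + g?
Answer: 30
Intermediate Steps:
r(X, g) = -g/3 - X*g/3 (r(X, g) = -(g*X + g)/3 = -(X*g + g)/3 = -(g + X*g)/3 = -g/3 - X*g/3)
w(E, o) = 1/30
Y(H) = 1/30
1/Y(r(-10, 27)) = 1/(1/30) = 30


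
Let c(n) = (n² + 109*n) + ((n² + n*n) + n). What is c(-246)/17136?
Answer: 6437/714 ≈ 9.0154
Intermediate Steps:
c(n) = 3*n² + 110*n (c(n) = (n² + 109*n) + ((n² + n²) + n) = (n² + 109*n) + (2*n² + n) = (n² + 109*n) + (n + 2*n²) = 3*n² + 110*n)
c(-246)/17136 = -246*(110 + 3*(-246))/17136 = -246*(110 - 738)*(1/17136) = -246*(-628)*(1/17136) = 154488*(1/17136) = 6437/714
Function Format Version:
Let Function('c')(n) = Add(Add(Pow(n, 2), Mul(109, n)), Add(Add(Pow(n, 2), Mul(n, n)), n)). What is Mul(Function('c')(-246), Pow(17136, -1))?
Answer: Rational(6437, 714) ≈ 9.0154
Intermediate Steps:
Function('c')(n) = Add(Mul(3, Pow(n, 2)), Mul(110, n)) (Function('c')(n) = Add(Add(Pow(n, 2), Mul(109, n)), Add(Add(Pow(n, 2), Pow(n, 2)), n)) = Add(Add(Pow(n, 2), Mul(109, n)), Add(Mul(2, Pow(n, 2)), n)) = Add(Add(Pow(n, 2), Mul(109, n)), Add(n, Mul(2, Pow(n, 2)))) = Add(Mul(3, Pow(n, 2)), Mul(110, n)))
Mul(Function('c')(-246), Pow(17136, -1)) = Mul(Mul(-246, Add(110, Mul(3, -246))), Pow(17136, -1)) = Mul(Mul(-246, Add(110, -738)), Rational(1, 17136)) = Mul(Mul(-246, -628), Rational(1, 17136)) = Mul(154488, Rational(1, 17136)) = Rational(6437, 714)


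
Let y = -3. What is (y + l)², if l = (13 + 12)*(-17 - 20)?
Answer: 861184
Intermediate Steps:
l = -925 (l = 25*(-37) = -925)
(y + l)² = (-3 - 925)² = (-928)² = 861184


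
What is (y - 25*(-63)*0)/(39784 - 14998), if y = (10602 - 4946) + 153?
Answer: 5809/24786 ≈ 0.23437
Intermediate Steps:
y = 5809 (y = 5656 + 153 = 5809)
(y - 25*(-63)*0)/(39784 - 14998) = (5809 - 25*(-63)*0)/(39784 - 14998) = (5809 + 1575*0)/24786 = (5809 + 0)*(1/24786) = 5809*(1/24786) = 5809/24786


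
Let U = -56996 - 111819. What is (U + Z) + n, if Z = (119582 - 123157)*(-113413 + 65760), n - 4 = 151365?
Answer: 170342029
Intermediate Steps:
U = -168815
n = 151369 (n = 4 + 151365 = 151369)
Z = 170359475 (Z = -3575*(-47653) = 170359475)
(U + Z) + n = (-168815 + 170359475) + 151369 = 170190660 + 151369 = 170342029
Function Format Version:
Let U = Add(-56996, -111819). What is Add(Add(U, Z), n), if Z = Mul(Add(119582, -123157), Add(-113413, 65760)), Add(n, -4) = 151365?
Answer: 170342029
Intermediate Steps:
U = -168815
n = 151369 (n = Add(4, 151365) = 151369)
Z = 170359475 (Z = Mul(-3575, -47653) = 170359475)
Add(Add(U, Z), n) = Add(Add(-168815, 170359475), 151369) = Add(170190660, 151369) = 170342029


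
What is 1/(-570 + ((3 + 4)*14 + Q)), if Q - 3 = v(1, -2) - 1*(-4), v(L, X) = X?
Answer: -1/467 ≈ -0.0021413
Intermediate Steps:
Q = 5 (Q = 3 + (-2 - 1*(-4)) = 3 + (-2 + 4) = 3 + 2 = 5)
1/(-570 + ((3 + 4)*14 + Q)) = 1/(-570 + ((3 + 4)*14 + 5)) = 1/(-570 + (7*14 + 5)) = 1/(-570 + (98 + 5)) = 1/(-570 + 103) = 1/(-467) = -1/467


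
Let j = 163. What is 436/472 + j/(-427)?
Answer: 27309/50386 ≈ 0.54200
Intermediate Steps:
436/472 + j/(-427) = 436/472 + 163/(-427) = 436*(1/472) + 163*(-1/427) = 109/118 - 163/427 = 27309/50386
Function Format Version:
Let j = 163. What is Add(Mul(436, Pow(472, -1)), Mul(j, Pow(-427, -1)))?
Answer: Rational(27309, 50386) ≈ 0.54200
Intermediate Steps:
Add(Mul(436, Pow(472, -1)), Mul(j, Pow(-427, -1))) = Add(Mul(436, Pow(472, -1)), Mul(163, Pow(-427, -1))) = Add(Mul(436, Rational(1, 472)), Mul(163, Rational(-1, 427))) = Add(Rational(109, 118), Rational(-163, 427)) = Rational(27309, 50386)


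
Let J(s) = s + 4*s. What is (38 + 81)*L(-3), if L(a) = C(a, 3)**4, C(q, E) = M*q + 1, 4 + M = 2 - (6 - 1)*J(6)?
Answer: 5190530671319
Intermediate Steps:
J(s) = 5*s
M = -152 (M = -4 + (2 - (6 - 1)*5*6) = -4 + (2 - 5*30) = -4 + (2 - 1*150) = -4 + (2 - 150) = -4 - 148 = -152)
C(q, E) = 1 - 152*q (C(q, E) = -152*q + 1 = 1 - 152*q)
L(a) = (1 - 152*a)**4
(38 + 81)*L(-3) = (38 + 81)*(-1 + 152*(-3))**4 = 119*(-1 - 456)**4 = 119*(-457)**4 = 119*43617904801 = 5190530671319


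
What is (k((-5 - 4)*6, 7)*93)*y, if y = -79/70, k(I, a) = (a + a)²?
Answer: -102858/5 ≈ -20572.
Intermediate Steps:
k(I, a) = 4*a² (k(I, a) = (2*a)² = 4*a²)
y = -79/70 (y = -79*1/70 = -79/70 ≈ -1.1286)
(k((-5 - 4)*6, 7)*93)*y = ((4*7²)*93)*(-79/70) = ((4*49)*93)*(-79/70) = (196*93)*(-79/70) = 18228*(-79/70) = -102858/5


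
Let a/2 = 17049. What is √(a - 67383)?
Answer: I*√33285 ≈ 182.44*I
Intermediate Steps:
a = 34098 (a = 2*17049 = 34098)
√(a - 67383) = √(34098 - 67383) = √(-33285) = I*√33285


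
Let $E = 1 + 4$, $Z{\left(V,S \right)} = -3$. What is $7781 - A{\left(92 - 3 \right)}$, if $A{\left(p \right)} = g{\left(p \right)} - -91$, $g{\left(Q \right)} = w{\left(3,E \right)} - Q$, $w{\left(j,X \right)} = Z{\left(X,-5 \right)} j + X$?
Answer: $7783$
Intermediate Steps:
$E = 5$
$w{\left(j,X \right)} = X - 3 j$ ($w{\left(j,X \right)} = - 3 j + X = X - 3 j$)
$g{\left(Q \right)} = -4 - Q$ ($g{\left(Q \right)} = \left(5 - 9\right) - Q = -4 - Q$)
$A{\left(p \right)} = 87 - p$ ($A{\left(p \right)} = \left(-4 - p\right) - -91 = \left(-4 - p\right) + 91 = 87 - p$)
$7781 - A{\left(92 - 3 \right)} = 7781 - \left(87 - \left(92 - 3\right)\right) = 7781 - \left(87 - 89\right) = 7781 - -2 = 7781 + 2 = 7783$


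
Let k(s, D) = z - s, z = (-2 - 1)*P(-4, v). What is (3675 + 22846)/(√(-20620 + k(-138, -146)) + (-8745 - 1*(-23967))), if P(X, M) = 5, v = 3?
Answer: 403702662/231729781 - 26521*I*√20497/231729781 ≈ 1.7421 - 0.016385*I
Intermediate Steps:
z = -15 (z = (-2 - 1)*5 = -3*5 = -15)
k(s, D) = -15 - s
(3675 + 22846)/(√(-20620 + k(-138, -146)) + (-8745 - 1*(-23967))) = (3675 + 22846)/(√(-20620 + (-15 - 1*(-138))) + (-8745 - 1*(-23967))) = 26521/(√(-20620 + (-15 + 138)) + (-8745 + 23967)) = 26521/(√(-20620 + 123) + 15222) = 26521/(√(-20497) + 15222) = 26521/(I*√20497 + 15222) = 26521/(15222 + I*√20497)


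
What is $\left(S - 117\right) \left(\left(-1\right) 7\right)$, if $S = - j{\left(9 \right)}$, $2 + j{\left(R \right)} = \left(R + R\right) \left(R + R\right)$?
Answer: $3073$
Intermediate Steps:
$j{\left(R \right)} = -2 + 4 R^{2}$ ($j{\left(R \right)} = -2 + \left(R + R\right) \left(R + R\right) = -2 + 2 R 2 R = -2 + 4 R^{2}$)
$S = -322$ ($S = - (-2 + 4 \cdot 9^{2}) = - (-2 + 4 \cdot 81) = - (-2 + 324) = \left(-1\right) 322 = -322$)
$\left(S - 117\right) \left(\left(-1\right) 7\right) = \left(-322 - 117\right) \left(\left(-1\right) 7\right) = \left(-439\right) \left(-7\right) = 3073$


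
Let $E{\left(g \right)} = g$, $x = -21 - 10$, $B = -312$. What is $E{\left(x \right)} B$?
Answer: $9672$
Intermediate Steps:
$x = -31$ ($x = -21 - 10 = -31$)
$E{\left(x \right)} B = \left(-31\right) \left(-312\right) = 9672$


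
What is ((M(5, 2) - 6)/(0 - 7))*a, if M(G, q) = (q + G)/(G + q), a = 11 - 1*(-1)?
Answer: 60/7 ≈ 8.5714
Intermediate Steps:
a = 12 (a = 11 + 1 = 12)
M(G, q) = 1 (M(G, q) = (G + q)/(G + q) = 1)
((M(5, 2) - 6)/(0 - 7))*a = ((1 - 6)/(0 - 7))*12 = -5/(-7)*12 = -5*(-⅐)*12 = (5/7)*12 = 60/7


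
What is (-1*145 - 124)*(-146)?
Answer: 39274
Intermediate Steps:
(-1*145 - 124)*(-146) = (-145 - 124)*(-146) = -269*(-146) = 39274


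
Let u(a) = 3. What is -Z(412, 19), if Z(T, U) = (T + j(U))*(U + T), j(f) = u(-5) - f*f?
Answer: -23274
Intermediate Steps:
j(f) = 3 - f² (j(f) = 3 - f*f = 3 - f²)
Z(T, U) = (T + U)*(3 + T - U²) (Z(T, U) = (T + (3 - U²))*(U + T) = (3 + T - U²)*(T + U) = (T + U)*(3 + T - U²))
-Z(412, 19) = -(412² + 412*19 - 1*412*(-3 + 19²) - 1*19*(-3 + 19²)) = -(169744 + 7828 - 1*412*(-3 + 361) - 1*19*(-3 + 361)) = -(169744 + 7828 - 1*412*358 - 1*19*358) = -(169744 + 7828 - 147496 - 6802) = -1*23274 = -23274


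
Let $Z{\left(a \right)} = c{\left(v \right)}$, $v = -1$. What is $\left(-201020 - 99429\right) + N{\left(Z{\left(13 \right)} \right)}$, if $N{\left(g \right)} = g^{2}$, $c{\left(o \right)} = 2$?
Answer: $-300445$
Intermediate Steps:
$Z{\left(a \right)} = 2$
$\left(-201020 - 99429\right) + N{\left(Z{\left(13 \right)} \right)} = \left(-201020 - 99429\right) + 2^{2} = -300449 + 4 = -300445$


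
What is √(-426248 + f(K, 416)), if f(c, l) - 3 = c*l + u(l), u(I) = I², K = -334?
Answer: I*√392133 ≈ 626.21*I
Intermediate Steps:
f(c, l) = 3 + l² + c*l (f(c, l) = 3 + (c*l + l²) = 3 + (l² + c*l) = 3 + l² + c*l)
√(-426248 + f(K, 416)) = √(-426248 + (3 + 416² - 334*416)) = √(-426248 + (3 + 173056 - 138944)) = √(-426248 + 34115) = √(-392133) = I*√392133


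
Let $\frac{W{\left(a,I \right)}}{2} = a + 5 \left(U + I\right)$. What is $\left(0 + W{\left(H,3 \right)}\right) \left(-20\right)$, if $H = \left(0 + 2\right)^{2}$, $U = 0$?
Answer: $-760$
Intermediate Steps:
$H = 4$ ($H = 2^{2} = 4$)
$W{\left(a,I \right)} = 2 a + 10 I$ ($W{\left(a,I \right)} = 2 \left(a + 5 \left(0 + I\right)\right) = 2 \left(a + 5 I\right) = 2 a + 10 I$)
$\left(0 + W{\left(H,3 \right)}\right) \left(-20\right) = \left(0 + \left(2 \cdot 4 + 10 \cdot 3\right)\right) \left(-20\right) = \left(0 + \left(8 + 30\right)\right) \left(-20\right) = \left(0 + 38\right) \left(-20\right) = 38 \left(-20\right) = -760$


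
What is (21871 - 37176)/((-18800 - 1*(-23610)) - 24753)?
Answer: 15305/19943 ≈ 0.76744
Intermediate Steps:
(21871 - 37176)/((-18800 - 1*(-23610)) - 24753) = -15305/((-18800 + 23610) - 24753) = -15305/(4810 - 24753) = -15305/(-19943) = -15305*(-1/19943) = 15305/19943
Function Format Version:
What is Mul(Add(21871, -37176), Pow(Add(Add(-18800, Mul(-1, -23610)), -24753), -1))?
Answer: Rational(15305, 19943) ≈ 0.76744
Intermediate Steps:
Mul(Add(21871, -37176), Pow(Add(Add(-18800, Mul(-1, -23610)), -24753), -1)) = Mul(-15305, Pow(Add(Add(-18800, 23610), -24753), -1)) = Mul(-15305, Pow(Add(4810, -24753), -1)) = Mul(-15305, Pow(-19943, -1)) = Mul(-15305, Rational(-1, 19943)) = Rational(15305, 19943)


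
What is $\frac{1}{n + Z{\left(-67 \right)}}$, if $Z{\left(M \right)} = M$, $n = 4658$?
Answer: $\frac{1}{4591} \approx 0.00021782$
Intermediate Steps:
$\frac{1}{n + Z{\left(-67 \right)}} = \frac{1}{4658 - 67} = \frac{1}{4591}$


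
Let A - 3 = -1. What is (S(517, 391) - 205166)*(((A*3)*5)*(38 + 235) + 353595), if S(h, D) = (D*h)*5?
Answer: 291442780665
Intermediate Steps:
A = 2 (A = 3 - 1 = 2)
S(h, D) = 5*D*h
(S(517, 391) - 205166)*(((A*3)*5)*(38 + 235) + 353595) = (5*391*517 - 205166)*(((2*3)*5)*(38 + 235) + 353595) = (1010735 - 205166)*((6*5)*273 + 353595) = 805569*(30*273 + 353595) = 805569*(8190 + 353595) = 805569*361785 = 291442780665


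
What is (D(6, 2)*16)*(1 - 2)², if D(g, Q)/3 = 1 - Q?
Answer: -48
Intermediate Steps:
D(g, Q) = 3 - 3*Q (D(g, Q) = 3*(1 - Q) = 3 - 3*Q)
(D(6, 2)*16)*(1 - 2)² = ((3 - 3*2)*16)*(1 - 2)² = ((3 - 6)*16)*(-1)² = -3*16*1 = -48*1 = -48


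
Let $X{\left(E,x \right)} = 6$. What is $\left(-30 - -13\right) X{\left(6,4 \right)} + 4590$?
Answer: $4488$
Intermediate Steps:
$\left(-30 - -13\right) X{\left(6,4 \right)} + 4590 = \left(-30 - -13\right) 6 + 4590 = \left(-30 + 13\right) 6 + 4590 = \left(-17\right) 6 + 4590 = -102 + 4590 = 4488$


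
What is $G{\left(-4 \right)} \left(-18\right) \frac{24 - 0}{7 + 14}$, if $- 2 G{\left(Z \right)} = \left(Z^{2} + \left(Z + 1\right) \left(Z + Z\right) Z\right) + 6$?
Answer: $- \frac{5328}{7} \approx -761.14$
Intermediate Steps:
$G{\left(Z \right)} = -3 - \frac{Z^{2}}{2} - Z^{2} \left(1 + Z\right)$ ($G{\left(Z \right)} = - \frac{\left(Z^{2} + \left(Z + 1\right) \left(Z + Z\right) Z\right) + 6}{2} = - \frac{\left(Z^{2} + \left(1 + Z\right) 2 Z Z\right) + 6}{2} = - \frac{\left(Z^{2} + 2 Z \left(1 + Z\right) Z\right) + 6}{2} = - \frac{\left(Z^{2} + 2 Z^{2} \left(1 + Z\right)\right) + 6}{2} = - \frac{6 + Z^{2} + 2 Z^{2} \left(1 + Z\right)}{2} = -3 - \frac{Z^{2}}{2} - Z^{2} \left(1 + Z\right)$)
$G{\left(-4 \right)} \left(-18\right) \frac{24 - 0}{7 + 14} = \left(-3 - \left(-4\right)^{3} - \frac{3 \left(-4\right)^{2}}{2}\right) \left(-18\right) \frac{24 - 0}{7 + 14} = \left(-3 - -64 - 24\right) \left(-18\right) \frac{24 + 0}{21} = \left(-3 + 64 - 24\right) \left(-18\right) 24 \cdot \frac{1}{21} = 37 \left(-18\right) \frac{8}{7} = \left(-666\right) \frac{8}{7} = - \frac{5328}{7}$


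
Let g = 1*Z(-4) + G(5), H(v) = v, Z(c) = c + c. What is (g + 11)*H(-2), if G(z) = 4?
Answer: -14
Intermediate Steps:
Z(c) = 2*c
g = -4 (g = 1*(2*(-4)) + 4 = 1*(-8) + 4 = -8 + 4 = -4)
(g + 11)*H(-2) = (-4 + 11)*(-2) = 7*(-2) = -14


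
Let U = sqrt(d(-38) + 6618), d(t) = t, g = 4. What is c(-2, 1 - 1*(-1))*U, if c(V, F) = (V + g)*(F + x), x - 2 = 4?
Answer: 32*sqrt(1645) ≈ 1297.9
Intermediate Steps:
x = 6 (x = 2 + 4 = 6)
U = 2*sqrt(1645) (U = sqrt(-38 + 6618) = sqrt(6580) = 2*sqrt(1645) ≈ 81.117)
c(V, F) = (4 + V)*(6 + F) (c(V, F) = (V + 4)*(F + 6) = (4 + V)*(6 + F))
c(-2, 1 - 1*(-1))*U = (24 + 4*(1 - 1*(-1)) + 6*(-2) + (1 - 1*(-1))*(-2))*(2*sqrt(1645)) = (24 + 4*(1 + 1) - 12 + (1 + 1)*(-2))*(2*sqrt(1645)) = (24 + 4*2 - 12 + 2*(-2))*(2*sqrt(1645)) = (24 + 8 - 12 - 4)*(2*sqrt(1645)) = 16*(2*sqrt(1645)) = 32*sqrt(1645)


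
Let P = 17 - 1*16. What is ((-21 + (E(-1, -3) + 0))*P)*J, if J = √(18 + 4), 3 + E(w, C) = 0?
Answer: -24*√22 ≈ -112.57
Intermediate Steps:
E(w, C) = -3 (E(w, C) = -3 + 0 = -3)
J = √22 ≈ 4.6904
P = 1 (P = 17 - 16 = 1)
((-21 + (E(-1, -3) + 0))*P)*J = ((-21 + (-3 + 0))*1)*√22 = ((-21 - 3)*1)*√22 = (-24*1)*√22 = -24*√22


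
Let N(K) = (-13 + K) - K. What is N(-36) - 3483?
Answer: -3496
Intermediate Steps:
N(K) = -13
N(-36) - 3483 = -13 - 3483 = -3496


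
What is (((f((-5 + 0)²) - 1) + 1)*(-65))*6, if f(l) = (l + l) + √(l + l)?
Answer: -19500 - 1950*√2 ≈ -22258.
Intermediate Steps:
f(l) = 2*l + √2*√l (f(l) = 2*l + √(2*l) = 2*l + √2*√l)
(((f((-5 + 0)²) - 1) + 1)*(-65))*6 = ((((2*(-5 + 0)² + √2*√((-5 + 0)²)) - 1) + 1)*(-65))*6 = ((((2*(-5)² + √2*√((-5)²)) - 1) + 1)*(-65))*6 = ((((2*25 + √2*√25) - 1) + 1)*(-65))*6 = ((((50 + √2*5) - 1) + 1)*(-65))*6 = ((((50 + 5*√2) - 1) + 1)*(-65))*6 = (((49 + 5*√2) + 1)*(-65))*6 = ((50 + 5*√2)*(-65))*6 = (-3250 - 325*√2)*6 = -19500 - 1950*√2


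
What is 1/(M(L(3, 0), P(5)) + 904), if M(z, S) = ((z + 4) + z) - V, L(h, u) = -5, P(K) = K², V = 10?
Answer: 1/888 ≈ 0.0011261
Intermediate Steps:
M(z, S) = -6 + 2*z (M(z, S) = ((z + 4) + z) - 1*10 = ((4 + z) + z) - 10 = (4 + 2*z) - 10 = -6 + 2*z)
1/(M(L(3, 0), P(5)) + 904) = 1/((-6 + 2*(-5)) + 904) = 1/((-6 - 10) + 904) = 1/(-16 + 904) = 1/888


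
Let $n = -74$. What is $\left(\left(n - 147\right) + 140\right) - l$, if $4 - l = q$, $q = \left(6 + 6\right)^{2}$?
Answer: $59$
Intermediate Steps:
$q = 144$ ($q = 12^{2} = 144$)
$l = -140$ ($l = 4 - 144 = -140$)
$\left(\left(n - 147\right) + 140\right) - l = \left(\left(-74 - 147\right) + 140\right) - -140 = \left(-221 + 140\right) + 140 = -81 + 140 = 59$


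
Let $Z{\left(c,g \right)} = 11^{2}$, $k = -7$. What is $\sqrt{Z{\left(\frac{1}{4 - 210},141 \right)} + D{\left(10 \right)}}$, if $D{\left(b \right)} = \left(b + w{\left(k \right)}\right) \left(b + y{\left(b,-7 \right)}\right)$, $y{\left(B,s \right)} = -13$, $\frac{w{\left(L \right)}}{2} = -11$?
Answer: $\sqrt{157} \approx 12.53$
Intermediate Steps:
$w{\left(L \right)} = -22$ ($w{\left(L \right)} = 2 \left(-11\right) = -22$)
$Z{\left(c,g \right)} = 121$
$D{\left(b \right)} = \left(-22 + b\right) \left(-13 + b\right)$ ($D{\left(b \right)} = \left(b - 22\right) \left(b - 13\right) = \left(-22 + b\right) \left(-13 + b\right)$)
$\sqrt{Z{\left(\frac{1}{4 - 210},141 \right)} + D{\left(10 \right)}} = \sqrt{121 + \left(286 + 10^{2} - 350\right)} = \sqrt{121 + \left(286 + 100 - 350\right)} = \sqrt{121 + 36} = \sqrt{157}$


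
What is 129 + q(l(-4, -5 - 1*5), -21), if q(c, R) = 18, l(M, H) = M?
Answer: 147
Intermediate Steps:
129 + q(l(-4, -5 - 1*5), -21) = 129 + 18 = 147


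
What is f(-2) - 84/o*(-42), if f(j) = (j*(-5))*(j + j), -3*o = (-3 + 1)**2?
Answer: -2686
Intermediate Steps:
o = -4/3 (o = -(-3 + 1)**2/3 = -1/3*(-2)**2 = -1/3*4 = -4/3 ≈ -1.3333)
f(j) = -10*j**2 (f(j) = (-5*j)*(2*j) = -10*j**2)
f(-2) - 84/o*(-42) = -10*(-2)**2 - 84/(-4/3)*(-42) = -10*4 - 84*(-3/4)*(-42) = -40 + 63*(-42) = -40 - 2646 = -2686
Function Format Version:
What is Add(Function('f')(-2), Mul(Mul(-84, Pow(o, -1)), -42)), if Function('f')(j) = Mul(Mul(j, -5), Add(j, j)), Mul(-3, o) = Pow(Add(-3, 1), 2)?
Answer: -2686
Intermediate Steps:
o = Rational(-4, 3) (o = Mul(Rational(-1, 3), Pow(Add(-3, 1), 2)) = Mul(Rational(-1, 3), Pow(-2, 2)) = Mul(Rational(-1, 3), 4) = Rational(-4, 3) ≈ -1.3333)
Function('f')(j) = Mul(-10, Pow(j, 2)) (Function('f')(j) = Mul(Mul(-5, j), Mul(2, j)) = Mul(-10, Pow(j, 2)))
Add(Function('f')(-2), Mul(Mul(-84, Pow(o, -1)), -42)) = Add(Mul(-10, Pow(-2, 2)), Mul(Mul(-84, Pow(Rational(-4, 3), -1)), -42)) = Add(Mul(-10, 4), Mul(Mul(-84, Rational(-3, 4)), -42)) = Add(-40, Mul(63, -42)) = Add(-40, -2646) = -2686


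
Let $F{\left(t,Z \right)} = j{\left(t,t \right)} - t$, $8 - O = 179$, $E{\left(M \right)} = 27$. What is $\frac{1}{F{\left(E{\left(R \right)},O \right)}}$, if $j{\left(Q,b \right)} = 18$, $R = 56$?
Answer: $- \frac{1}{9} \approx -0.11111$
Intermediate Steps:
$O = -171$ ($O = 8 - 179 = -171$)
$F{\left(t,Z \right)} = 18 - t$
$\frac{1}{F{\left(E{\left(R \right)},O \right)}} = \frac{1}{18 - 27} = \frac{1}{-9} = - \frac{1}{9}$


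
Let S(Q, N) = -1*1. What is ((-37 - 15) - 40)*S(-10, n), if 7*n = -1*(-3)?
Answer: 92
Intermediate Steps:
n = 3/7 (n = (-1*(-3))/7 = (⅐)*3 = 3/7 ≈ 0.42857)
S(Q, N) = -1
((-37 - 15) - 40)*S(-10, n) = ((-37 - 15) - 40)*(-1) = (-52 - 40)*(-1) = -92*(-1) = 92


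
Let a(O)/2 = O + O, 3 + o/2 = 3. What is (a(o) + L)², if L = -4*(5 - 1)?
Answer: 256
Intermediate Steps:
o = 0 (o = -6 + 2*3 = -6 + 6 = 0)
a(O) = 4*O (a(O) = 2*(O + O) = 2*(2*O) = 4*O)
L = -16 (L = -4*4 = -16)
(a(o) + L)² = (4*0 - 16)² = (0 - 16)² = (-16)² = 256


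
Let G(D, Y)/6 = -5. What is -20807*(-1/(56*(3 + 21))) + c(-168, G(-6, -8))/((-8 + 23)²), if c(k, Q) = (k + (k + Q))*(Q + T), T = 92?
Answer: -2868497/33600 ≈ -85.372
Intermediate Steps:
G(D, Y) = -30 (G(D, Y) = 6*(-5) = -30)
c(k, Q) = (92 + Q)*(Q + 2*k) (c(k, Q) = (k + (k + Q))*(Q + 92) = (k + (Q + k))*(92 + Q) = (Q + 2*k)*(92 + Q) = (92 + Q)*(Q + 2*k))
-20807*(-1/(56*(3 + 21))) + c(-168, G(-6, -8))/((-8 + 23)²) = -20807*(-1/(56*(3 + 21))) + ((-30)² + 92*(-30) + 184*(-168) + 2*(-30)*(-168))/((-8 + 23)²) = -20807/(24*(-56)) + (900 - 2760 - 30912 + 10080)/(15²) = -20807/(-1344) - 22692/225 = -20807*(-1/1344) - 22692*1/225 = 20807/1344 - 7564/75 = -2868497/33600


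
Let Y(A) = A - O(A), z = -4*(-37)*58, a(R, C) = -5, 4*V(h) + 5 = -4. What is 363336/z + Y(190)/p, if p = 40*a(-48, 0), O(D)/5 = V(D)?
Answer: 7093967/171680 ≈ 41.321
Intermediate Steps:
V(h) = -9/4 (V(h) = -5/4 + (¼)*(-4) = -5/4 - 1 = -9/4)
O(D) = -45/4 (O(D) = 5*(-9/4) = -45/4)
p = -200 (p = 40*(-5) = -200)
z = 8584 (z = 148*58 = 8584)
Y(A) = 45/4 + A (Y(A) = A - 1*(-45/4) = A + 45/4 = 45/4 + A)
363336/z + Y(190)/p = 363336/8584 + (45/4 + 190)/(-200) = 363336*(1/8584) + (805/4)*(-1/200) = 45417/1073 - 161/160 = 7093967/171680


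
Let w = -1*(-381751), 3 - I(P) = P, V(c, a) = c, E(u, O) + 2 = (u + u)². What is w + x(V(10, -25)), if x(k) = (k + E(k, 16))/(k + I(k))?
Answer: 381887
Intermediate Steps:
E(u, O) = -2 + 4*u² (E(u, O) = -2 + (u + u)² = -2 + (2*u)² = -2 + 4*u²)
I(P) = 3 - P
w = 381751
x(k) = -⅔ + k/3 + 4*k²/3 (x(k) = (k + (-2 + 4*k²))/(k + (3 - k)) = (-2 + k + 4*k²)/3 = (-2 + k + 4*k²)*(⅓) = -⅔ + k/3 + 4*k²/3)
w + x(V(10, -25)) = 381751 + (-⅔ + (⅓)*10 + (4/3)*10²) = 381751 + (-⅔ + 10/3 + (4/3)*100) = 381751 + (-⅔ + 10/3 + 400/3) = 381751 + 136 = 381887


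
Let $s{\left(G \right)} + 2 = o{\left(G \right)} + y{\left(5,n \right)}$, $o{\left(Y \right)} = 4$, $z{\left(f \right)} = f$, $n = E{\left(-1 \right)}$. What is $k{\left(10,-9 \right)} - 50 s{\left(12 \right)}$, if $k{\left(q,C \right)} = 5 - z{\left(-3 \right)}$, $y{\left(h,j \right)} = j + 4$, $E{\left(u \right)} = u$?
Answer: $-242$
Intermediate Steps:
$n = -1$
$y{\left(h,j \right)} = 4 + j$
$k{\left(q,C \right)} = 8$ ($k{\left(q,C \right)} = 5 - -3 = 5 + 3 = 8$)
$s{\left(G \right)} = 5$ ($s{\left(G \right)} = -2 + \left(4 + \left(4 - 1\right)\right) = -2 + \left(4 + 3\right) = -2 + 7 = 5$)
$k{\left(10,-9 \right)} - 50 s{\left(12 \right)} = 8 - 250 = -242$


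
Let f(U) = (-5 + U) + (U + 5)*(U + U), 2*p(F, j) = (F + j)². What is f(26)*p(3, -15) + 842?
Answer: 118418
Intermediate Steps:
p(F, j) = (F + j)²/2
f(U) = -5 + U + 2*U*(5 + U) (f(U) = (-5 + U) + (5 + U)*(2*U) = (-5 + U) + 2*U*(5 + U) = -5 + U + 2*U*(5 + U))
f(26)*p(3, -15) + 842 = (-5 + 2*26² + 11*26)*((3 - 15)²/2) + 842 = (-5 + 2*676 + 286)*((½)*(-12)²) + 842 = (-5 + 1352 + 286)*((½)*144) + 842 = 1633*72 + 842 = 117576 + 842 = 118418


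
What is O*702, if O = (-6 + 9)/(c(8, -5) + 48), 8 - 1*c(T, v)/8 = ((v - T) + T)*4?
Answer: 1053/136 ≈ 7.7426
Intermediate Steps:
c(T, v) = 64 - 32*v (c(T, v) = 64 - 8*((v - T) + T)*4 = 64 - 8*v*4 = 64 - 32*v)
O = 3/272 (O = (-6 + 9)/((64 - 32*(-5)) + 48) = 3/((64 + 160) + 48) = 3/(224 + 48) = 3/272 ≈ 0.011029)
O*702 = (3/272)*702 = 1053/136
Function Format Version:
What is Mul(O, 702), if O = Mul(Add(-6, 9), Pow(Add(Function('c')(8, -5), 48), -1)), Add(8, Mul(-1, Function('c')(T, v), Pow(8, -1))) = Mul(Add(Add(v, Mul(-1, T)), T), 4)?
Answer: Rational(1053, 136) ≈ 7.7426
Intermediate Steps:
Function('c')(T, v) = Add(64, Mul(-32, v)) (Function('c')(T, v) = Add(64, Mul(-8, Mul(Add(Add(v, Mul(-1, T)), T), 4))) = Add(64, Mul(-8, Mul(v, 4))) = Add(64, Mul(-8, Mul(4, v))) = Add(64, Mul(-32, v)))
O = Rational(3, 272) (O = Mul(Add(-6, 9), Pow(Add(Add(64, Mul(-32, -5)), 48), -1)) = Mul(3, Pow(Add(Add(64, 160), 48), -1)) = Mul(3, Pow(Add(224, 48), -1)) = Mul(3, Pow(272, -1)) = Mul(3, Rational(1, 272)) = Rational(3, 272) ≈ 0.011029)
Mul(O, 702) = Mul(Rational(3, 272), 702) = Rational(1053, 136)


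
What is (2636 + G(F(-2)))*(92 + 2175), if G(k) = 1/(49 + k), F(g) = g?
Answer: 280865431/47 ≈ 5.9759e+6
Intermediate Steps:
(2636 + G(F(-2)))*(92 + 2175) = (2636 + 1/(49 - 2))*(92 + 2175) = (2636 + 1/47)*2267 = (123893/47)*2267 = 280865431/47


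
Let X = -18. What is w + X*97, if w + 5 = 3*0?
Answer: -1751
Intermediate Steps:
w = -5 (w = -5 + 3*0 = -5 + 0 = -5)
w + X*97 = -5 - 18*97 = -5 - 1746 = -1751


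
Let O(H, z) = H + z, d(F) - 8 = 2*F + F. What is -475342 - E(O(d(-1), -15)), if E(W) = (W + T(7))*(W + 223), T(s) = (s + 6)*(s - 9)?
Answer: -467674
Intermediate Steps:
d(F) = 8 + 3*F (d(F) = 8 + (2*F + F) = 8 + 3*F)
T(s) = (-9 + s)*(6 + s) (T(s) = (6 + s)*(-9 + s) = (-9 + s)*(6 + s))
E(W) = (-26 + W)*(223 + W) (E(W) = (W + (-54 + 7**2 - 3*7))*(W + 223) = (W + (-54 + 49 - 21))*(223 + W) = (W - 26)*(223 + W) = (-26 + W)*(223 + W))
-475342 - E(O(d(-1), -15)) = -475342 - (-5798 + ((8 + 3*(-1)) - 15)**2 + 197*((8 + 3*(-1)) - 15)) = -475342 - (-5798 + ((8 - 3) - 15)**2 + 197*((8 - 3) - 15)) = -475342 - (-5798 + (5 - 15)**2 + 197*(5 - 15)) = -475342 - (-5798 + (-10)**2 + 197*(-10)) = -475342 - (-5798 + 100 - 1970) = -475342 - 1*(-7668) = -475342 + 7668 = -467674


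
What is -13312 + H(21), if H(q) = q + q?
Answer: -13270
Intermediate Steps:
H(q) = 2*q
-13312 + H(21) = -13312 + 2*21 = -13312 + 42 = -13270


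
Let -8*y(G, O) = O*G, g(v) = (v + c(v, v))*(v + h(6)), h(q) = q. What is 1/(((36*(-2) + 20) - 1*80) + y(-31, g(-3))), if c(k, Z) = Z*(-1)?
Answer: -1/132 ≈ -0.0075758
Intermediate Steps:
c(k, Z) = -Z
g(v) = 0 (g(v) = (v - v)*(v + 6) = 0*(6 + v) = 0)
y(G, O) = -G*O/8 (y(G, O) = -O*G/8 = -G*O/8)
1/(((36*(-2) + 20) - 1*80) + y(-31, g(-3))) = 1/(((36*(-2) + 20) - 1*80) - ⅛*(-31)*0) = 1/(((-72 + 20) - 80) + 0) = 1/((-52 - 80) + 0) = 1/(-132 + 0) = 1/(-132) = -1/132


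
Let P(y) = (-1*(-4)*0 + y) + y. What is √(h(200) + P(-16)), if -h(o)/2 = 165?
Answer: I*√362 ≈ 19.026*I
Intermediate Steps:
P(y) = 2*y (P(y) = (4*0 + y) + y = (0 + y) + y = y + y = 2*y)
h(o) = -330 (h(o) = -2*165 = -330)
√(h(200) + P(-16)) = √(-330 + 2*(-16)) = √(-330 - 32) = √(-362) = I*√362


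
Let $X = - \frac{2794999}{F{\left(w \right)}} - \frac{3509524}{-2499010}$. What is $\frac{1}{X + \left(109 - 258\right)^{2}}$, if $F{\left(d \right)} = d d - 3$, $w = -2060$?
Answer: $\frac{5302395669485}{117722440395769904} \approx 4.5041 \cdot 10^{-5}$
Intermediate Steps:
$F{\left(d \right)} = -3 + d^{2}$ ($F{\left(d \right)} = d^{2} - 3 = -3 + d^{2}$)
$X = \frac{3954137533419}{5302395669485}$ ($X = - \frac{2794999}{-3 + \left(-2060\right)^{2}} - \frac{3509524}{-2499010} = - \frac{2794999}{-3 + 4243600} - - \frac{1754762}{1249505} = - \frac{2794999}{4243597} + \frac{1754762}{1249505} = \frac{3954137533419}{5302395669485} \approx 0.74573$)
$\frac{1}{X + \left(109 - 258\right)^{2}} = \frac{1}{\frac{3954137533419}{5302395669485} + \left(109 - 258\right)^{2}} = \frac{1}{\frac{3954137533419}{5302395669485} + \left(-149\right)^{2}} = \frac{1}{\frac{3954137533419}{5302395669485} + 22201} = \frac{1}{\frac{117722440395769904}{5302395669485}} = \frac{5302395669485}{117722440395769904}$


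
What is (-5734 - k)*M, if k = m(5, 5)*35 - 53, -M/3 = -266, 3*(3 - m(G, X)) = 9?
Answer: -4533438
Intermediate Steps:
m(G, X) = 0 (m(G, X) = 3 - ⅓*9 = 3 - 3 = 0)
M = 798 (M = -3*(-266) = 798)
k = -53 (k = 0*35 - 53 = 0 - 53 = -53)
(-5734 - k)*M = (-5734 - 1*(-53))*798 = (-5734 + 53)*798 = -5681*798 = -4533438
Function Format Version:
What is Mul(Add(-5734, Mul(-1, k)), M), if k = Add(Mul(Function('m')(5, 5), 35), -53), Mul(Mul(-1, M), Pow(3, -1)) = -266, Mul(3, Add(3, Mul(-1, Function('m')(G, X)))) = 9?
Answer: -4533438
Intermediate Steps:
Function('m')(G, X) = 0 (Function('m')(G, X) = Add(3, Mul(Rational(-1, 3), 9)) = Add(3, -3) = 0)
M = 798 (M = Mul(-3, -266) = 798)
k = -53 (k = Add(Mul(0, 35), -53) = Add(0, -53) = -53)
Mul(Add(-5734, Mul(-1, k)), M) = Mul(Add(-5734, Mul(-1, -53)), 798) = Mul(Add(-5734, 53), 798) = Mul(-5681, 798) = -4533438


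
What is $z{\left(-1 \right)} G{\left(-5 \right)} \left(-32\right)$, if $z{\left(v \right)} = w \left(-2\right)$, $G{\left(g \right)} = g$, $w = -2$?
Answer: $640$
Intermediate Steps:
$z{\left(v \right)} = 4$ ($z{\left(v \right)} = \left(-2\right) \left(-2\right) = 4$)
$z{\left(-1 \right)} G{\left(-5 \right)} \left(-32\right) = 4 \left(-5\right) \left(-32\right) = \left(-20\right) \left(-32\right) = 640$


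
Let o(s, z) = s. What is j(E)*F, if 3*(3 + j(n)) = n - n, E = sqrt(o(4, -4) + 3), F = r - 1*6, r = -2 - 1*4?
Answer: 36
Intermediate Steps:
r = -6 (r = -2 - 4 = -6)
F = -12 (F = -6 - 1*6 = -6 - 6 = -12)
E = sqrt(7) (E = sqrt(4 + 3) = sqrt(7) ≈ 2.6458)
j(n) = -3 (j(n) = -3 + (n - n)/3 = -3 + (1/3)*0 = -3 + 0 = -3)
j(E)*F = -3*(-12) = 36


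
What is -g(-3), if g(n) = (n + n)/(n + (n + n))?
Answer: -⅔ ≈ -0.66667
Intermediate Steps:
g(n) = ⅔ (g(n) = (2*n)/(n + 2*n) = (2*n)/((3*n)) = (2*n)*(1/(3*n)) = ⅔)
-g(-3) = -1*⅔ = -⅔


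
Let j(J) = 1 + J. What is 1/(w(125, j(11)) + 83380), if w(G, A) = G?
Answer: 1/83505 ≈ 1.1975e-5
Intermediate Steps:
1/(w(125, j(11)) + 83380) = 1/(125 + 83380) = 1/83505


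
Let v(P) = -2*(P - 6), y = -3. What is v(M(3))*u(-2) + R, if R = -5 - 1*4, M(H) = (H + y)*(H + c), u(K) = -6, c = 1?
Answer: -81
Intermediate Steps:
M(H) = (1 + H)*(-3 + H) (M(H) = (H - 3)*(H + 1) = (-3 + H)*(1 + H) = (1 + H)*(-3 + H))
v(P) = 12 - 2*P (v(P) = -2*(-6 + P) = 12 - 2*P)
R = -9 (R = -5 - 4 = -9)
v(M(3))*u(-2) + R = (12 - 2*(-3 + 3**2 - 2*3))*(-6) - 9 = (12 - 2*(-3 + 9 - 6))*(-6) - 9 = (12 - 2*0)*(-6) - 9 = (12 + 0)*(-6) - 9 = 12*(-6) - 9 = -72 - 9 = -81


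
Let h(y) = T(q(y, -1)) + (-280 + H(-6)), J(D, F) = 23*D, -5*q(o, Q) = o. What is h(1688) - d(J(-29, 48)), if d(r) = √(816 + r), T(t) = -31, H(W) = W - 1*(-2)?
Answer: -315 - √149 ≈ -327.21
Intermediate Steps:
H(W) = 2 + W (H(W) = W + 2 = 2 + W)
q(o, Q) = -o/5
h(y) = -315 (h(y) = -31 + (-280 + (2 - 6)) = -31 + (-280 - 4) = -31 - 284 = -315)
h(1688) - d(J(-29, 48)) = -315 - √(816 + 23*(-29)) = -315 - √(816 - 667) = -315 - √149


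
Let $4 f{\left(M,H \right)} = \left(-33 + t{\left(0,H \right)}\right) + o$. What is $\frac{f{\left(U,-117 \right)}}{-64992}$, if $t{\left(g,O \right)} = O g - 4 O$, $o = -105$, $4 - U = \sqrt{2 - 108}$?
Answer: $- \frac{55}{43328} \approx -0.0012694$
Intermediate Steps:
$U = 4 - i \sqrt{106}$ ($U = 4 - \sqrt{2 - 108} = 4 - \sqrt{-106} = 4 - i \sqrt{106} \approx 4.0 - 10.296 i$)
$t{\left(g,O \right)} = - 4 O + O g$
$f{\left(M,H \right)} = - \frac{69}{2} - H$ ($f{\left(M,H \right)} = \frac{\left(-33 + H \left(-4 + 0\right)\right) - 105}{4} = \frac{\left(-33 + H \left(-4\right)\right) - 105}{4} = \frac{\left(-33 - 4 H\right) - 105}{4} = \frac{-138 - 4 H}{4} = - \frac{69}{2} - H$)
$\frac{f{\left(U,-117 \right)}}{-64992} = \frac{- \frac{69}{2} - -117}{-64992} = \left(- \frac{69}{2} + 117\right) \left(- \frac{1}{64992}\right) = \frac{165}{2} \left(- \frac{1}{64992}\right) = - \frac{55}{43328}$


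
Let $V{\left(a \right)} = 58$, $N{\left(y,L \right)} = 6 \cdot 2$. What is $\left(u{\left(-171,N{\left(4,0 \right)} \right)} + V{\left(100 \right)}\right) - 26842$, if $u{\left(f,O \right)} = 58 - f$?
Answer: $-26555$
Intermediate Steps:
$N{\left(y,L \right)} = 12$
$\left(u{\left(-171,N{\left(4,0 \right)} \right)} + V{\left(100 \right)}\right) - 26842 = \left(\left(58 - -171\right) + 58\right) - 26842 = \left(\left(58 + 171\right) + 58\right) - 26842 = \left(229 + 58\right) - 26842 = 287 - 26842 = -26555$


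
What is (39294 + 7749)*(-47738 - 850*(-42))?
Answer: -566303634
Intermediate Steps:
(39294 + 7749)*(-47738 - 850*(-42)) = 47043*(-47738 + 35700) = 47043*(-12038) = -566303634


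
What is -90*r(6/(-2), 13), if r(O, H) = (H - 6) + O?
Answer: -360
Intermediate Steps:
r(O, H) = -6 + H + O (r(O, H) = (-6 + H) + O = -6 + H + O)
-90*r(6/(-2), 13) = -90*(-6 + 13 + 6/(-2)) = -90*(-6 + 13 + 6*(-½)) = -90*(-6 + 13 - 3) = -90*4 = -360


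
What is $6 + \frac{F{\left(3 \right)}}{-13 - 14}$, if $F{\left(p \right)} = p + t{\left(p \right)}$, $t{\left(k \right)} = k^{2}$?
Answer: $\frac{50}{9} \approx 5.5556$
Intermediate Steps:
$F{\left(p \right)} = p + p^{2}$
$6 + \frac{F{\left(3 \right)}}{-13 - 14} = 6 + \frac{3 \left(1 + 3\right)}{-13 - 14} = 6 + \frac{3 \cdot 4}{-27} = 6 - \frac{4}{9} = \frac{50}{9}$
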